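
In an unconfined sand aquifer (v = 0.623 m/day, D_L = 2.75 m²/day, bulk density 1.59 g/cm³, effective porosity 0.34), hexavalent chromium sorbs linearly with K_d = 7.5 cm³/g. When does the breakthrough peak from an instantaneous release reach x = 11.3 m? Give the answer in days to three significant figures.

447 days

Retardation factor R = 1 + ρ_b·K_d/n = 1 + 1.59 × 7.5/0.34 = 36.07.
Sorption retards both mechanisms: v_R = v/R = 0.01727 m/day, D_R = D/R = 0.07624 m²/day.
Peak time from v_R²t² + 2D_R t − x² = 0: t = (√(D_R² + v_R²x²) − D_R)/v_R².
√(D_R² + v_R²x²) = √(0.07624² + 0.01727² × 11.3²) = 0.2095; v_R² = 0.0002983.
t = (0.2095 − 0.07624)/0.0002983 = 447 days.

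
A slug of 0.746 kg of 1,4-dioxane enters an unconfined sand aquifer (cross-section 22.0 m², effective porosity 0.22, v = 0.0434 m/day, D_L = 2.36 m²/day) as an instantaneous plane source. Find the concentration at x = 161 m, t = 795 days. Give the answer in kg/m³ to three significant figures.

For an instantaneous plane source, C(x,t) = M/(n_e·A·√(4πDt)) · exp(−(x−vt)²/(4Dt)), with n_e·A the pore (flow) area.
Plume center vt = 0.0434 × 795 = 34.503 m, so the well at 161 m is 126.497 m downgradient of the peak.
√(4πDt) = 153.5 m, giving peak height M/(n_e·A·√(4πDt)) = 0.746/(0.22 × 22.0 × 153.5) = 0.001004 kg/m³.
(x−vt)²/(4Dt) = (126.497)²/(4 × 2.36 × 795) = 2.132; exp(−2.132) = 0.1186.
C = 0.001004 × 0.1186 = 0.000119 kg/m³.

0.000119 kg/m³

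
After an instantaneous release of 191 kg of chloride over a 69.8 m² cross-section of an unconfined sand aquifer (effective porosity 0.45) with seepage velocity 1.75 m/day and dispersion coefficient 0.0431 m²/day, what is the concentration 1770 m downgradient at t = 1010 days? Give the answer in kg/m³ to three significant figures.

0.251 kg/m³

For an instantaneous plane source, C(x,t) = M/(n_e·A·√(4πDt)) · exp(−(x−vt)²/(4Dt)), with n_e·A the pore (flow) area.
Plume center vt = 1.75 × 1010 = 1767.5 m, so the well at 1770 m is 2.5 m downgradient of the peak.
√(4πDt) = 23.39 m, giving peak height M/(n_e·A·√(4πDt)) = 191/(0.45 × 69.8 × 23.39) = 0.2600 kg/m³.
(x−vt)²/(4Dt) = (2.5)²/(4 × 0.0431 × 1010) = 0.03589; exp(−0.03589) = 0.9647.
C = 0.2600 × 0.9647 = 0.251 kg/m³.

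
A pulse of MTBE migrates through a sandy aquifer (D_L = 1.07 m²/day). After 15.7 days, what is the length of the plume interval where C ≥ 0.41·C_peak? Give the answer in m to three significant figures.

The plume is Gaussian with σ = √(2Dt) = √(2 × 1.07 × 15.7) = 5.796 m.
C/C_peak = exp(−Δx²/(2σ²)) = 0.41 ⇒ Δx = σ·√(−2 ln 0.41) = 5.796 × 1.335 = 7.738 m.
Width = 2Δx = 15.5 m.

15.5 m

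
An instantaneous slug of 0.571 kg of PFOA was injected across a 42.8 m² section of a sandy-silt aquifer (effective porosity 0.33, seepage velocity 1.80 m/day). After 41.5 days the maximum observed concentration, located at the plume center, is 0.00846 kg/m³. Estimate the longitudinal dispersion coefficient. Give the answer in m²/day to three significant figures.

0.0438 m²/day

At the plume center C_max = M/(n_e·A·√(4πDt)), so D = M²/(4πt·(n_e·A·C_max)²).
n_e·A·C_max = 0.33 × 42.8 × 0.00846 = 0.1195 kg/m.
D = 0.571²/(4π × 41.5 × 0.1195²) = 0.0438 m²/day.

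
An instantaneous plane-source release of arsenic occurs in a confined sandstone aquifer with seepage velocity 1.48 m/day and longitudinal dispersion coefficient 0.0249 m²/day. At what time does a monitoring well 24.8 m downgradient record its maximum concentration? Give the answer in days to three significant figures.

16.7 days

For the 1D instantaneous-source solution, setting ∂C/∂t = 0 at fixed x gives v²t² + 2Dt − x² = 0, so t = (√(D² + v²x²) − D)/v².
√(D² + v²x²) = √(0.0249² + 1.48² × 24.8²) = 36.70; v² = 2.1904.
t = (36.70 − 0.0249)/2.1904 = 16.7 days (vs. the pure-advection estimate x/v = 16.8 d).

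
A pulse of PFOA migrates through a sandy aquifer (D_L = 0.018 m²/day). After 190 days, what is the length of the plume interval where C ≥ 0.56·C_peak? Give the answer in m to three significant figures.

The plume is Gaussian with σ = √(2Dt) = √(2 × 0.018 × 190) = 2.615 m.
C/C_peak = exp(−Δx²/(2σ²)) = 0.56 ⇒ Δx = σ·√(−2 ln 0.56) = 2.615 × 1.077 = 2.816 m.
Width = 2Δx = 5.63 m.

5.63 m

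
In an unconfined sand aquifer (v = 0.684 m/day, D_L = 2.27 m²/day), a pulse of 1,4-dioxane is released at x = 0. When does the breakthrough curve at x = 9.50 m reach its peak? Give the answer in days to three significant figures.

9.86 days

For the 1D instantaneous-source solution, setting ∂C/∂t = 0 at fixed x gives v²t² + 2Dt − x² = 0, so t = (√(D² + v²x²) − D)/v².
√(D² + v²x²) = √(2.27² + 0.684² × 9.50²) = 6.883; v² = 0.467856.
t = (6.883 − 2.27)/0.467856 = 9.86 days (vs. the pure-advection estimate x/v = 13.9 d).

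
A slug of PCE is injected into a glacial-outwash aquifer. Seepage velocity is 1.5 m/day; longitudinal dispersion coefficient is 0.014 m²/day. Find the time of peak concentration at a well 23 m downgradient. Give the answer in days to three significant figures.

15.3 days

For the 1D instantaneous-source solution, setting ∂C/∂t = 0 at fixed x gives v²t² + 2Dt − x² = 0, so t = (√(D² + v²x²) − D)/v².
√(D² + v²x²) = √(0.014² + 1.5² × 23²) = 34.50; v² = 2.25.
t = (34.50 − 0.014)/2.25 = 15.3 days (vs. the pure-advection estimate x/v = 15.3 d).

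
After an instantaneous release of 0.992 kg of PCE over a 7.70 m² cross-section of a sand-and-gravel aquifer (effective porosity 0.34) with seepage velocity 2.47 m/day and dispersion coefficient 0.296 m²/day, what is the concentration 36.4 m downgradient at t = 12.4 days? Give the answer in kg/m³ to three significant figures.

0.00577 kg/m³

For an instantaneous plane source, C(x,t) = M/(n_e·A·√(4πDt)) · exp(−(x−vt)²/(4Dt)), with n_e·A the pore (flow) area.
Plume center vt = 2.47 × 12.4 = 30.628 m, so the well at 36.4 m is 5.772 m downgradient of the peak.
√(4πDt) = 6.791 m, giving peak height M/(n_e·A·√(4πDt)) = 0.992/(0.34 × 7.70 × 6.791) = 0.05580 kg/m³.
(x−vt)²/(4Dt) = (5.772)²/(4 × 0.296 × 12.4) = 2.269; exp(−2.269) = 0.1034.
C = 0.05580 × 0.1034 = 0.00577 kg/m³.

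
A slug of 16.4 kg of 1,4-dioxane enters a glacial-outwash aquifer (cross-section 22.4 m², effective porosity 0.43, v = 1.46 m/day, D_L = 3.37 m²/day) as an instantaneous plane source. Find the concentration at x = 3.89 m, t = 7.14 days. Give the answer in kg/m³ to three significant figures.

0.0628 kg/m³

For an instantaneous plane source, C(x,t) = M/(n_e·A·√(4πDt)) · exp(−(x−vt)²/(4Dt)), with n_e·A the pore (flow) area.
Plume center vt = 1.46 × 7.14 = 10.4244 m, so the well at 3.89 m is 6.5344 m upgradient of the peak.
√(4πDt) = 17.39 m, giving peak height M/(n_e·A·√(4πDt)) = 16.4/(0.43 × 22.4 × 17.39) = 0.09791 kg/m³.
(x−vt)²/(4Dt) = (-6.5344)²/(4 × 3.37 × 7.14) = 0.4436; exp(−0.4436) = 0.6417.
C = 0.09791 × 0.6417 = 0.0628 kg/m³.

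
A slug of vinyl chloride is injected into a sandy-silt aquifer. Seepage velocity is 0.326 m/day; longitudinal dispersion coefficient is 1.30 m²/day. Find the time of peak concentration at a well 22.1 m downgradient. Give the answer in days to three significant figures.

56.7 days

For the 1D instantaneous-source solution, setting ∂C/∂t = 0 at fixed x gives v²t² + 2Dt − x² = 0, so t = (√(D² + v²x²) − D)/v².
√(D² + v²x²) = √(1.30² + 0.326² × 22.1²) = 7.321; v² = 0.106276.
t = (7.321 − 1.30)/0.106276 = 56.7 days (vs. the pure-advection estimate x/v = 67.8 d).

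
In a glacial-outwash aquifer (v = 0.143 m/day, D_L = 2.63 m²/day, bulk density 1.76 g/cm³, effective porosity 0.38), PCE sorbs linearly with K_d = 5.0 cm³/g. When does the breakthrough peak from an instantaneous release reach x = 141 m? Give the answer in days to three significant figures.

20900 days

Retardation factor R = 1 + ρ_b·K_d/n = 1 + 1.76 × 5.0/0.38 = 24.16.
Sorption retards both mechanisms: v_R = v/R = 0.005919 m/day, D_R = D/R = 0.1089 m²/day.
Peak time from v_R²t² + 2D_R t − x² = 0: t = (√(D_R² + v_R²x²) − D_R)/v_R².
√(D_R² + v_R²x²) = √(0.1089² + 0.005919² × 141²) = 0.8417; v_R² = 3.503e-05.
t = (0.8417 − 0.1089)/3.503e-05 = 20900 days.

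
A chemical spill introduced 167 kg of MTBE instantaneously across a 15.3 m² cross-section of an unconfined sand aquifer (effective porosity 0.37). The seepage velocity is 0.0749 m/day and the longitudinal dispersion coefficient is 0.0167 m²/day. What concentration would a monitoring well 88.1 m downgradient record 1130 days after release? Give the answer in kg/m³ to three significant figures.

For an instantaneous plane source, C(x,t) = M/(n_e·A·√(4πDt)) · exp(−(x−vt)²/(4Dt)), with n_e·A the pore (flow) area.
Plume center vt = 0.0749 × 1130 = 84.637 m, so the well at 88.1 m is 3.463 m downgradient of the peak.
√(4πDt) = 15.40 m, giving peak height M/(n_e·A·√(4πDt)) = 167/(0.37 × 15.3 × 15.40) = 1.916 kg/m³.
(x−vt)²/(4Dt) = (3.463)²/(4 × 0.0167 × 1130) = 0.1589; exp(−0.1589) = 0.8531.
C = 1.916 × 0.8531 = 1.63 kg/m³.

1.63 kg/m³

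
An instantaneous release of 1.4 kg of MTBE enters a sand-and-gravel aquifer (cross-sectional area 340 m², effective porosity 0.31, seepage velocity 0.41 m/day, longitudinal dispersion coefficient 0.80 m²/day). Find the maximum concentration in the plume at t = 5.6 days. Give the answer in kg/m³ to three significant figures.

The peak of an instantaneous 1D plume sits at x = vt; there the Gaussian factor is 1 and C_max = M/(n_e·A·√(4πDt)), where n_e·A is the pore area the mass is dissolved in.
√(4πDt) = √(4π × 0.80 × 5.6) = 7.503 m, so C_max = 1.4/(0.31 × 340 × 7.503) = 0.00177 kg/m³.

0.00177 kg/m³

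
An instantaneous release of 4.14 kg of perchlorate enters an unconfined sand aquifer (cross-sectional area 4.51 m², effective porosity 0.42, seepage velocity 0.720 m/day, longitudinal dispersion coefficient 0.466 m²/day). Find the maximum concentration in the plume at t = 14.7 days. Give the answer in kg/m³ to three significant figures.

0.236 kg/m³

The peak of an instantaneous 1D plume sits at x = vt; there the Gaussian factor is 1 and C_max = M/(n_e·A·√(4πDt)), where n_e·A is the pore area the mass is dissolved in.
√(4πDt) = √(4π × 0.466 × 14.7) = 9.278 m, so C_max = 4.14/(0.42 × 4.51 × 9.278) = 0.236 kg/m³.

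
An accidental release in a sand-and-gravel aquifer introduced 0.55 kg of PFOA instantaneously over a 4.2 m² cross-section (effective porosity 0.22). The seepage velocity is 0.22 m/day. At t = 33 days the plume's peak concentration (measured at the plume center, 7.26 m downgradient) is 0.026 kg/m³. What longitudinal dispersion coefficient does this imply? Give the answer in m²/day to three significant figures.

At the plume center C_max = M/(n_e·A·√(4πDt)), so D = M²/(4πt·(n_e·A·C_max)²).
n_e·A·C_max = 0.22 × 4.2 × 0.026 = 0.02402 kg/m.
D = 0.55²/(4π × 33 × 0.02402²) = 1.26 m²/day.

1.26 m²/day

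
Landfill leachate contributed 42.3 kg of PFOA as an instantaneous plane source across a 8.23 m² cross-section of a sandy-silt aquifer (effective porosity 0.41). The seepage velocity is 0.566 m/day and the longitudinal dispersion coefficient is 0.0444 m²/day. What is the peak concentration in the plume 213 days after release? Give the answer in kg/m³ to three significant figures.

The peak of an instantaneous 1D plume sits at x = vt; there the Gaussian factor is 1 and C_max = M/(n_e·A·√(4πDt)), where n_e·A is the pore area the mass is dissolved in.
√(4πDt) = √(4π × 0.0444 × 213) = 10.90 m, so C_max = 42.3/(0.41 × 8.23 × 10.90) = 1.15 kg/m³.

1.15 kg/m³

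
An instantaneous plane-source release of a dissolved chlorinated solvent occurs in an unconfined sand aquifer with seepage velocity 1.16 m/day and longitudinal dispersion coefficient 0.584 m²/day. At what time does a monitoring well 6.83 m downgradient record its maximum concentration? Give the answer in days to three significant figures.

For the 1D instantaneous-source solution, setting ∂C/∂t = 0 at fixed x gives v²t² + 2Dt − x² = 0, so t = (√(D² + v²x²) − D)/v².
√(D² + v²x²) = √(0.584² + 1.16² × 6.83²) = 7.944; v² = 1.3456.
t = (7.944 − 0.584)/1.3456 = 5.47 days (vs. the pure-advection estimate x/v = 5.89 d).

5.47 days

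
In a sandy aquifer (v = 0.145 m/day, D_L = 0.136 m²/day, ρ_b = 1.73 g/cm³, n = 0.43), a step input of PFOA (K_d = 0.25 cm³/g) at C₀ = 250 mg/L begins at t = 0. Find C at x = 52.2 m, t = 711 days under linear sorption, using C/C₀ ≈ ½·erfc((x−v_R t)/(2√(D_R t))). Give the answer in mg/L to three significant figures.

Retardation factor R = 1 + ρ_b·K_d/n = 1 + 1.73 × 0.25/0.43 = 2.006.
Sorption retards both mechanisms: v_R = v/R = 0.07228 m/day, D_R = D/R = 0.06780 m²/day.
v_R·t = 0.07228 × 711 = 51.39108 m; 2√(D_R t) = 13.89 m; argument = (52.2 − 51.39108)/13.89 = 0.05824.
C = C₀ × ½·erfc(0.05824) = 250 × 0.4672 = 117 mg/L.

117 mg/L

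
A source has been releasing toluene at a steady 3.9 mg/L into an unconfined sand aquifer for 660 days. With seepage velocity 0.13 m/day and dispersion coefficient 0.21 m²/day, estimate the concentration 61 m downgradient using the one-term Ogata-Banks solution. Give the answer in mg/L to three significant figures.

3.63 mg/L

For a continuous step input, C/C₀ ≈ ½·erfc((x−vt)/(2√(Dt))).
vt = 0.13 × 660 = 85.8 m and 2√(Dt) = 2√(0.21 × 660) = 23.55 m.
Argument (x−vt)/(2√(Dt)) = (61 − 85.8)/23.55 = -1.053; ½·erfc(-1.053) = 0.9318.
C = 3.9 × 0.9318 = 3.63 mg/L.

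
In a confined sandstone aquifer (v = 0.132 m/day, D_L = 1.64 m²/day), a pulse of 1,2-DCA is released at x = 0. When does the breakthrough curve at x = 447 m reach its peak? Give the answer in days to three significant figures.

3290 days

For the 1D instantaneous-source solution, setting ∂C/∂t = 0 at fixed x gives v²t² + 2Dt − x² = 0, so t = (√(D² + v²x²) − D)/v².
√(D² + v²x²) = √(1.64² + 0.132² × 447²) = 59.03; v² = 0.017424.
t = (59.03 − 1.64)/0.017424 = 3290 days (vs. the pure-advection estimate x/v = 3390 d).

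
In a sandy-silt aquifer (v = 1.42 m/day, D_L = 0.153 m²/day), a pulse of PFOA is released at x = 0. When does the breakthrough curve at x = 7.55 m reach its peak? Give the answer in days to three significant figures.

For the 1D instantaneous-source solution, setting ∂C/∂t = 0 at fixed x gives v²t² + 2Dt − x² = 0, so t = (√(D² + v²x²) − D)/v².
√(D² + v²x²) = √(0.153² + 1.42² × 7.55²) = 10.72; v² = 2.0164.
t = (10.72 − 0.153)/2.0164 = 5.24 days (vs. the pure-advection estimate x/v = 5.32 d).

5.24 days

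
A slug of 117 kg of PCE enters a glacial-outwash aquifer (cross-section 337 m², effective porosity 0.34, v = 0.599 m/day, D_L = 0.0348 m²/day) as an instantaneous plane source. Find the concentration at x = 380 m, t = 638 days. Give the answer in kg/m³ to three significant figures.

For an instantaneous plane source, C(x,t) = M/(n_e·A·√(4πDt)) · exp(−(x−vt)²/(4Dt)), with n_e·A the pore (flow) area.
Plume center vt = 0.599 × 638 = 382.162 m, so the well at 380 m is 2.162 m upgradient of the peak.
√(4πDt) = 16.70 m, giving peak height M/(n_e·A·√(4πDt)) = 117/(0.34 × 337 × 16.70) = 0.06114 kg/m³.
(x−vt)²/(4Dt) = (-2.162)²/(4 × 0.0348 × 638) = 0.05263; exp(−0.05263) = 0.9487.
C = 0.06114 × 0.9487 = 0.0580 kg/m³.

0.0580 kg/m³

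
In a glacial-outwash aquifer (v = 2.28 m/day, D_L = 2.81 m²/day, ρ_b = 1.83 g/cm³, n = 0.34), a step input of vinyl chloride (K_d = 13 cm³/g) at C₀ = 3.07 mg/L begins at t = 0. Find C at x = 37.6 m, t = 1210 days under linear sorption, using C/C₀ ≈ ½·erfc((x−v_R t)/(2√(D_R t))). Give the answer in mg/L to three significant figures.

1.69 mg/L

Retardation factor R = 1 + ρ_b·K_d/n = 1 + 1.83 × 13/0.34 = 70.97.
Sorption retards both mechanisms: v_R = v/R = 0.03213 m/day, D_R = D/R = 0.03959 m²/day.
v_R·t = 0.03213 × 1210 = 38.8773 m; 2√(D_R t) = 13.84 m; argument = (37.6 − 38.8773)/13.84 = -0.09229.
C = C₀ × ½·erfc(-0.09229) = 3.07 × 0.5519 = 1.69 mg/L.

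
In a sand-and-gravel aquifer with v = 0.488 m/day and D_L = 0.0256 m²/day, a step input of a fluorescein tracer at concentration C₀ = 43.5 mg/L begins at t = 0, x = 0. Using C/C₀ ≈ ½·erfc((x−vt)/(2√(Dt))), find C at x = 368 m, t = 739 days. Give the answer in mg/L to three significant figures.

5.02 mg/L

For a continuous step input, C/C₀ ≈ ½·erfc((x−vt)/(2√(Dt))).
vt = 0.488 × 739 = 360.632 m and 2√(Dt) = 2√(0.0256 × 739) = 8.699 m.
Argument (x−vt)/(2√(Dt)) = (368 − 360.632)/8.699 = 0.8470; ½·erfc(0.8470) = 0.1155.
C = 43.5 × 0.1155 = 5.02 mg/L.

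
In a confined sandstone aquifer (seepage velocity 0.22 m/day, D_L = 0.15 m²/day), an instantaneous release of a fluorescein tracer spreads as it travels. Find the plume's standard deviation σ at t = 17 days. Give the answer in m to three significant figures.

2.26 m

Dispersive spreading gives a Gaussian with σ² = 2Dt; advection only shifts the center.
σ = √(2 × 0.15 × 17) = 2.26 m.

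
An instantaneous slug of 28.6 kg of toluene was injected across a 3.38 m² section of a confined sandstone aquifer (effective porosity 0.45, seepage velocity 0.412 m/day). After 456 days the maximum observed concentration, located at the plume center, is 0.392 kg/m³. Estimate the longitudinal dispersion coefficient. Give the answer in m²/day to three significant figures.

0.402 m²/day

At the plume center C_max = M/(n_e·A·√(4πDt)), so D = M²/(4πt·(n_e·A·C_max)²).
n_e·A·C_max = 0.45 × 3.38 × 0.392 = 0.5962 kg/m.
D = 28.6²/(4π × 456 × 0.5962²) = 0.402 m²/day.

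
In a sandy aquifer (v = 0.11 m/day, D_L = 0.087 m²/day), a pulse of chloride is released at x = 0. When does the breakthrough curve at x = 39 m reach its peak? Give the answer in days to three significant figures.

347 days

For the 1D instantaneous-source solution, setting ∂C/∂t = 0 at fixed x gives v²t² + 2Dt − x² = 0, so t = (√(D² + v²x²) − D)/v².
√(D² + v²x²) = √(0.087² + 0.11² × 39²) = 4.291; v² = 0.0121.
t = (4.291 − 0.087)/0.0121 = 347 days (vs. the pure-advection estimate x/v = 355 d).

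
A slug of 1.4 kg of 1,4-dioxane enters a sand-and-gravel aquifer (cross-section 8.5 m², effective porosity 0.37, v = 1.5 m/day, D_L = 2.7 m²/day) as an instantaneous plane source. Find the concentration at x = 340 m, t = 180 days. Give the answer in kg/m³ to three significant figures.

0.000458 kg/m³

For an instantaneous plane source, C(x,t) = M/(n_e·A·√(4πDt)) · exp(−(x−vt)²/(4Dt)), with n_e·A the pore (flow) area.
Plume center vt = 1.5 × 180 = 270 m, so the well at 340 m is 70 m downgradient of the peak.
√(4πDt) = 78.15 m, giving peak height M/(n_e·A·√(4πDt)) = 1.4/(0.37 × 8.5 × 78.15) = 0.005696 kg/m³.
(x−vt)²/(4Dt) = (70)²/(4 × 2.7 × 180) = 2.521; exp(−2.521) = 0.08038.
C = 0.005696 × 0.08038 = 0.000458 kg/m³.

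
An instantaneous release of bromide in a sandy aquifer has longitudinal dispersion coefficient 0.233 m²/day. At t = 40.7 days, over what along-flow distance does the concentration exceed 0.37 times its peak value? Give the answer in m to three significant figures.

12.3 m

The plume is Gaussian with σ = √(2Dt) = √(2 × 0.233 × 40.7) = 4.355 m.
C/C_peak = exp(−Δx²/(2σ²)) = 0.37 ⇒ Δx = σ·√(−2 ln 0.37) = 4.355 × 1.410 = 6.141 m.
Width = 2Δx = 12.3 m.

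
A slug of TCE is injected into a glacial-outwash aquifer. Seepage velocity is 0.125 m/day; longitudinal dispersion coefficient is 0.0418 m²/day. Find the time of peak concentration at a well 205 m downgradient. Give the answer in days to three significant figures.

1640 days

For the 1D instantaneous-source solution, setting ∂C/∂t = 0 at fixed x gives v²t² + 2Dt − x² = 0, so t = (√(D² + v²x²) − D)/v².
√(D² + v²x²) = √(0.0418² + 0.125² × 205²) = 25.63; v² = 0.015625.
t = (25.63 − 0.0418)/0.015625 = 1640 days (vs. the pure-advection estimate x/v = 1640 d).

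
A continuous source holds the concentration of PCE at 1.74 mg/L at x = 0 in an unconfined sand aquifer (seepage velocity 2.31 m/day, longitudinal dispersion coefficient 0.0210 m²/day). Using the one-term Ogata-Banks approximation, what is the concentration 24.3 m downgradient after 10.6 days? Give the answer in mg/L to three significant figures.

For a continuous step input, C/C₀ ≈ ½·erfc((x−vt)/(2√(Dt))).
vt = 2.31 × 10.6 = 24.486 m and 2√(Dt) = 2√(0.0210 × 10.6) = 0.9436 m.
Argument (x−vt)/(2√(Dt)) = (24.3 − 24.486)/0.9436 = -0.1971; ½·erfc(-0.1971) = 0.6098.
C = 1.74 × 0.6098 = 1.06 mg/L.

1.06 mg/L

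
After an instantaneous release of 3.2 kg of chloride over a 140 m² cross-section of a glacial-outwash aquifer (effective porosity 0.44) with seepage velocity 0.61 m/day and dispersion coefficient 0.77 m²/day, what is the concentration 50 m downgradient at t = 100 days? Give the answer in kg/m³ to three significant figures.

For an instantaneous plane source, C(x,t) = M/(n_e·A·√(4πDt)) · exp(−(x−vt)²/(4Dt)), with n_e·A the pore (flow) area.
Plume center vt = 0.61 × 100 = 61 m, so the well at 50 m is 11 m upgradient of the peak.
√(4πDt) = 31.11 m, giving peak height M/(n_e·A·√(4πDt)) = 3.2/(0.44 × 140 × 31.11) = 0.001670 kg/m³.
(x−vt)²/(4Dt) = (-11)²/(4 × 0.77 × 100) = 0.3929; exp(−0.3929) = 0.6751.
C = 0.001670 × 0.6751 = 0.00113 kg/m³.

0.00113 kg/m³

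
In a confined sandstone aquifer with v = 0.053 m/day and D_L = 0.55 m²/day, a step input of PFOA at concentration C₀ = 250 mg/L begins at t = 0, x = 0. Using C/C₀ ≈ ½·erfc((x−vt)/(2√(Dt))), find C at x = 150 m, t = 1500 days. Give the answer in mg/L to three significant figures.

For a continuous step input, C/C₀ ≈ ½·erfc((x−vt)/(2√(Dt))).
vt = 0.053 × 1500 = 79.5 m and 2√(Dt) = 2√(0.55 × 1500) = 57.45 m.
Argument (x−vt)/(2√(Dt)) = (150 − 79.5)/57.45 = 1.227; ½·erfc(1.227) = 0.04135.
C = 250 × 0.04135 = 10.3 mg/L.

10.3 mg/L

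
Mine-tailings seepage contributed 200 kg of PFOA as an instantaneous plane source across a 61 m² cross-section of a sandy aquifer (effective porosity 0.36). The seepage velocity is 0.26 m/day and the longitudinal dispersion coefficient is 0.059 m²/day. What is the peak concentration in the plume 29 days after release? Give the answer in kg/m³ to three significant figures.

The peak of an instantaneous 1D plume sits at x = vt; there the Gaussian factor is 1 and C_max = M/(n_e·A·√(4πDt)), where n_e·A is the pore area the mass is dissolved in.
√(4πDt) = √(4π × 0.059 × 29) = 4.637 m, so C_max = 200/(0.36 × 61 × 4.637) = 1.96 kg/m³.

1.96 kg/m³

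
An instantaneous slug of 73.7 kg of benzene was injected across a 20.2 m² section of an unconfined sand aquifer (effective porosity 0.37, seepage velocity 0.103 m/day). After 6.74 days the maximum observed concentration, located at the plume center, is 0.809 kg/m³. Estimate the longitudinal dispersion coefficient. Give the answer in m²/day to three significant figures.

At the plume center C_max = M/(n_e·A·√(4πDt)), so D = M²/(4πt·(n_e·A·C_max)²).
n_e·A·C_max = 0.37 × 20.2 × 0.809 = 6.046 kg/m.
D = 73.7²/(4π × 6.74 × 6.046²) = 1.75 m²/day.

1.75 m²/day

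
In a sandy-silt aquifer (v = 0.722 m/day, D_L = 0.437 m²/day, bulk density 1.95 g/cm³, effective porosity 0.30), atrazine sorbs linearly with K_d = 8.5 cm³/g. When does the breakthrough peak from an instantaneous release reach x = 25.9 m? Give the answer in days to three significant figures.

1970 days

Retardation factor R = 1 + ρ_b·K_d/n = 1 + 1.95 × 8.5/0.30 = 56.25.
Sorption retards both mechanisms: v_R = v/R = 0.01284 m/day, D_R = D/R = 0.007769 m²/day.
Peak time from v_R²t² + 2D_R t − x² = 0: t = (√(D_R² + v_R²x²) − D_R)/v_R².
√(D_R² + v_R²x²) = √(0.007769² + 0.01284² × 25.9²) = 0.3326; v_R² = 0.0001649.
t = (0.3326 − 0.007769)/0.0001649 = 1970 days.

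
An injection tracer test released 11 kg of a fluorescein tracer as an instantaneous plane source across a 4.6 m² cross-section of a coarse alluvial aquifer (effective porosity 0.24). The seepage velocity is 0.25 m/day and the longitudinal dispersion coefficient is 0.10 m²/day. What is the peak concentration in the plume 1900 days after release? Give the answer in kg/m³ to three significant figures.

The peak of an instantaneous 1D plume sits at x = vt; there the Gaussian factor is 1 and C_max = M/(n_e·A·√(4πDt)), where n_e·A is the pore area the mass is dissolved in.
√(4πDt) = √(4π × 0.10 × 1900) = 48.86 m, so C_max = 11/(0.24 × 4.6 × 48.86) = 0.204 kg/m³.

0.204 kg/m³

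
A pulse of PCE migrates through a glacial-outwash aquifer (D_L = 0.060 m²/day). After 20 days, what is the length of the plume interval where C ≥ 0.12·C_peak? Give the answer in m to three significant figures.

6.38 m

The plume is Gaussian with σ = √(2Dt) = √(2 × 0.060 × 20) = 1.549 m.
C/C_peak = exp(−Δx²/(2σ²)) = 0.12 ⇒ Δx = σ·√(−2 ln 0.12) = 1.549 × 2.059 = 3.189 m.
Width = 2Δx = 6.38 m.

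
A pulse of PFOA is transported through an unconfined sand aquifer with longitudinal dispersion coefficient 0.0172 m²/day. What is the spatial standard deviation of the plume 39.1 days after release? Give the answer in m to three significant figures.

Dispersive spreading gives a Gaussian with σ² = 2Dt; advection only shifts the center.
σ = √(2 × 0.0172 × 39.1) = 1.16 m.

1.16 m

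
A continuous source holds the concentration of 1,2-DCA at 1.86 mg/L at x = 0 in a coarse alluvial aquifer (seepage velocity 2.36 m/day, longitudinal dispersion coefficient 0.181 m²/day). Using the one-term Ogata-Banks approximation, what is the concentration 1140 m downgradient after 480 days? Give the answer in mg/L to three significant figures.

For a continuous step input, C/C₀ ≈ ½·erfc((x−vt)/(2√(Dt))).
vt = 2.36 × 480 = 1132.8 m and 2√(Dt) = 2√(0.181 × 480) = 18.64 m.
Argument (x−vt)/(2√(Dt)) = (1140 − 1132.8)/18.64 = 0.3863; ½·erfc(0.3863) = 0.2924.
C = 1.86 × 0.2924 = 0.544 mg/L.

0.544 mg/L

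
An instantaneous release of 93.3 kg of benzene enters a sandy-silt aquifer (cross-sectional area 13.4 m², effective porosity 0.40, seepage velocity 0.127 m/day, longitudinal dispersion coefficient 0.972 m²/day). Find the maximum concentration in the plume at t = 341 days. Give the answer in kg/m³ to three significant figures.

The peak of an instantaneous 1D plume sits at x = vt; there the Gaussian factor is 1 and C_max = M/(n_e·A·√(4πDt)), where n_e·A is the pore area the mass is dissolved in.
√(4πDt) = √(4π × 0.972 × 341) = 64.54 m, so C_max = 93.3/(0.40 × 13.4 × 64.54) = 0.270 kg/m³.

0.270 kg/m³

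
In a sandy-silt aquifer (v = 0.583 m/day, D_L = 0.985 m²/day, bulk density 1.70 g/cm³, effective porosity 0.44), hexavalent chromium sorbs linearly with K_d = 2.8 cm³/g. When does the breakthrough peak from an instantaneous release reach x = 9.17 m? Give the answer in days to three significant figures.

Retardation factor R = 1 + ρ_b·K_d/n = 1 + 1.70 × 2.8/0.44 = 11.82.
Sorption retards both mechanisms: v_R = v/R = 0.04932 m/day, D_R = D/R = 0.08333 m²/day.
Peak time from v_R²t² + 2D_R t − x² = 0: t = (√(D_R² + v_R²x²) − D_R)/v_R².
√(D_R² + v_R²x²) = √(0.08333² + 0.04932² × 9.17²) = 0.4599; v_R² = 0.002432.
t = (0.4599 − 0.08333)/0.002432 = 155 days.

155 days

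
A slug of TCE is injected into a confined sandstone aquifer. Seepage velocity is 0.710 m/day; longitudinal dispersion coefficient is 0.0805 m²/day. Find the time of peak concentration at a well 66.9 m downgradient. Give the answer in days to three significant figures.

94.1 days

For the 1D instantaneous-source solution, setting ∂C/∂t = 0 at fixed x gives v²t² + 2Dt − x² = 0, so t = (√(D² + v²x²) − D)/v².
√(D² + v²x²) = √(0.0805² + 0.710² × 66.9²) = 47.50; v² = 0.5041.
t = (47.50 − 0.0805)/0.5041 = 94.1 days (vs. the pure-advection estimate x/v = 94.2 d).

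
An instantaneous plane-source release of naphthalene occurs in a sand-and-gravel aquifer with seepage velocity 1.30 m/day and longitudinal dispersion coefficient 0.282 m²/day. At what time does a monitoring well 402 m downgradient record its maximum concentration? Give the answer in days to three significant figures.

For the 1D instantaneous-source solution, setting ∂C/∂t = 0 at fixed x gives v²t² + 2Dt − x² = 0, so t = (√(D² + v²x²) − D)/v².
√(D² + v²x²) = √(0.282² + 1.30² × 402²) = 522.6; v² = 1.69.
t = (522.6 − 0.282)/1.69 = 309 days (vs. the pure-advection estimate x/v = 309 d).

309 days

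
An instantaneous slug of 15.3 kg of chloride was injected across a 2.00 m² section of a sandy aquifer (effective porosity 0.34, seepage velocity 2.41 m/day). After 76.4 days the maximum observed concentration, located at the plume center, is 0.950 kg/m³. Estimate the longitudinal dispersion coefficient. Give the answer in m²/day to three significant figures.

At the plume center C_max = M/(n_e·A·√(4πDt)), so D = M²/(4πt·(n_e·A·C_max)²).
n_e·A·C_max = 0.34 × 2.00 × 0.950 = 0.6460 kg/m.
D = 15.3²/(4π × 76.4 × 0.6460²) = 0.584 m²/day.

0.584 m²/day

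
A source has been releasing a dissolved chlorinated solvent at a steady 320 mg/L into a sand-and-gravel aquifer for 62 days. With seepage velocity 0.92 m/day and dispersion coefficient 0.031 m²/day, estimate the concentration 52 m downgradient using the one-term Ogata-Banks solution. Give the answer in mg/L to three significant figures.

For a continuous step input, C/C₀ ≈ ½·erfc((x−vt)/(2√(Dt))).
vt = 0.92 × 62 = 57.04 m and 2√(Dt) = 2√(0.031 × 62) = 2.773 m.
Argument (x−vt)/(2√(Dt)) = (52 − 57.04)/2.773 = -1.818; ½·erfc(-1.818) = 0.9949.
C = 320 × 0.9949 = 318 mg/L.

318 mg/L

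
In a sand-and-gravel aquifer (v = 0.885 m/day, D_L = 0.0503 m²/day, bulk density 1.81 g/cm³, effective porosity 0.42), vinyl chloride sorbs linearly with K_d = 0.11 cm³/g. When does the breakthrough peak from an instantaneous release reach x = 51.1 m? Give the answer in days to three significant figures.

Retardation factor R = 1 + ρ_b·K_d/n = 1 + 1.81 × 0.11/0.42 = 1.474.
Sorption retards both mechanisms: v_R = v/R = 0.6004 m/day, D_R = D/R = 0.03412 m²/day.
Peak time from v_R²t² + 2D_R t − x² = 0: t = (√(D_R² + v_R²x²) − D_R)/v_R².
√(D_R² + v_R²x²) = √(0.03412² + 0.6004² × 51.1²) = 30.68; v_R² = 0.3605.
t = (30.68 − 0.03412)/0.3605 = 85.0 days.

85.0 days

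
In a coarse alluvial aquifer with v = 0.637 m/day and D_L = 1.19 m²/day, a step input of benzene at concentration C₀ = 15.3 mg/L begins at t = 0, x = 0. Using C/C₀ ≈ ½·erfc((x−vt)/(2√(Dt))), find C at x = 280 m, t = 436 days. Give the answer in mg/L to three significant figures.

7.22 mg/L

For a continuous step input, C/C₀ ≈ ½·erfc((x−vt)/(2√(Dt))).
vt = 0.637 × 436 = 277.732 m and 2√(Dt) = 2√(1.19 × 436) = 45.56 m.
Argument (x−vt)/(2√(Dt)) = (280 − 277.732)/45.56 = 0.04978; ½·erfc(0.04978) = 0.4719.
C = 15.3 × 0.4719 = 7.22 mg/L.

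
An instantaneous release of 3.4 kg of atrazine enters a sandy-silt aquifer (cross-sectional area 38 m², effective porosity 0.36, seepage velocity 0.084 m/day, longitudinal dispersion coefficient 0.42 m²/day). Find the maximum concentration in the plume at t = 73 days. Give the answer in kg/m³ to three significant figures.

0.0127 kg/m³

The peak of an instantaneous 1D plume sits at x = vt; there the Gaussian factor is 1 and C_max = M/(n_e·A·√(4πDt)), where n_e·A is the pore area the mass is dissolved in.
√(4πDt) = √(4π × 0.42 × 73) = 19.63 m, so C_max = 3.4/(0.36 × 38 × 19.63) = 0.0127 kg/m³.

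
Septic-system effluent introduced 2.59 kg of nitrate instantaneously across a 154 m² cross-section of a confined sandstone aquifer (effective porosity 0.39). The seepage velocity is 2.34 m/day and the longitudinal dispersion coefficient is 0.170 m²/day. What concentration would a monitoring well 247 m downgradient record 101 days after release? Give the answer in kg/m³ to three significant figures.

For an instantaneous plane source, C(x,t) = M/(n_e·A·√(4πDt)) · exp(−(x−vt)²/(4Dt)), with n_e·A the pore (flow) area.
Plume center vt = 2.34 × 101 = 236.34 m, so the well at 247 m is 10.66 m downgradient of the peak.
√(4πDt) = 14.69 m, giving peak height M/(n_e·A·√(4πDt)) = 2.59/(0.39 × 154 × 14.69) = 0.002936 kg/m³.
(x−vt)²/(4Dt) = (10.66)²/(4 × 0.170 × 101) = 1.655; exp(−1.655) = 0.1911.
C = 0.002936 × 0.1911 = 0.000561 kg/m³.

0.000561 kg/m³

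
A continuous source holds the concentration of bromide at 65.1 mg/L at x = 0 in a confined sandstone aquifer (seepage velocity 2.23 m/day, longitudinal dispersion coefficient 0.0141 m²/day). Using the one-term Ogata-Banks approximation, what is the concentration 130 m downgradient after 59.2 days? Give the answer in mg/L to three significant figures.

For a continuous step input, C/C₀ ≈ ½·erfc((x−vt)/(2√(Dt))).
vt = 2.23 × 59.2 = 132.016 m and 2√(Dt) = 2√(0.0141 × 59.2) = 1.827 m.
Argument (x−vt)/(2√(Dt)) = (130 − 132.016)/1.827 = -1.103; ½·erfc(-1.103) = 0.9406.
C = 65.1 × 0.9406 = 61.2 mg/L.

61.2 mg/L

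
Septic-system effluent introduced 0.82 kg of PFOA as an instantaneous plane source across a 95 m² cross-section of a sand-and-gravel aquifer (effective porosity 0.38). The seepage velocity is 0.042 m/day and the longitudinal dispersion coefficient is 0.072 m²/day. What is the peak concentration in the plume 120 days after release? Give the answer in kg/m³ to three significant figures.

The peak of an instantaneous 1D plume sits at x = vt; there the Gaussian factor is 1 and C_max = M/(n_e·A·√(4πDt)), where n_e·A is the pore area the mass is dissolved in.
√(4πDt) = √(4π × 0.072 × 120) = 10.42 m, so C_max = 0.82/(0.38 × 95 × 10.42) = 0.00218 kg/m³.

0.00218 kg/m³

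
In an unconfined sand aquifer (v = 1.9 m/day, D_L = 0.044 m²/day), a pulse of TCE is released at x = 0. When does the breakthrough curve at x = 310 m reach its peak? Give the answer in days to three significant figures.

163 days

For the 1D instantaneous-source solution, setting ∂C/∂t = 0 at fixed x gives v²t² + 2Dt − x² = 0, so t = (√(D² + v²x²) − D)/v².
√(D² + v²x²) = √(0.044² + 1.9² × 310²) = 589.0; v² = 3.61.
t = (589.0 − 0.044)/3.61 = 163 days (vs. the pure-advection estimate x/v = 163 d).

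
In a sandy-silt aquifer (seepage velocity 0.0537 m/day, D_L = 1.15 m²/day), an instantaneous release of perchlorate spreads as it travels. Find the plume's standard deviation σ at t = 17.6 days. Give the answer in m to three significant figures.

Dispersive spreading gives a Gaussian with σ² = 2Dt; advection only shifts the center.
σ = √(2 × 1.15 × 17.6) = 6.36 m.

6.36 m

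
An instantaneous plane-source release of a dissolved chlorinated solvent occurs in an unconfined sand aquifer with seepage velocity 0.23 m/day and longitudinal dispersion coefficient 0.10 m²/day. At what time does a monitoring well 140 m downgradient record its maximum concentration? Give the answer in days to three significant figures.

607 days

For the 1D instantaneous-source solution, setting ∂C/∂t = 0 at fixed x gives v²t² + 2Dt − x² = 0, so t = (√(D² + v²x²) − D)/v².
√(D² + v²x²) = √(0.10² + 0.23² × 140²) = 32.20; v² = 0.0529.
t = (32.20 − 0.10)/0.0529 = 607 days (vs. the pure-advection estimate x/v = 609 d).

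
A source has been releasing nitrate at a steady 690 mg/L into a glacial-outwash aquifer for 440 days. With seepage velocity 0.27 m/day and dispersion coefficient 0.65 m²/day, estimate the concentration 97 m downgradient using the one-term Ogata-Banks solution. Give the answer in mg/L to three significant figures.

565 mg/L

For a continuous step input, C/C₀ ≈ ½·erfc((x−vt)/(2√(Dt))).
vt = 0.27 × 440 = 118.8 m and 2√(Dt) = 2√(0.65 × 440) = 33.82 m.
Argument (x−vt)/(2√(Dt)) = (97 − 118.8)/33.82 = -0.6446; ½·erfc(-0.6446) = 0.8190.
C = 690 × 0.8190 = 565 mg/L.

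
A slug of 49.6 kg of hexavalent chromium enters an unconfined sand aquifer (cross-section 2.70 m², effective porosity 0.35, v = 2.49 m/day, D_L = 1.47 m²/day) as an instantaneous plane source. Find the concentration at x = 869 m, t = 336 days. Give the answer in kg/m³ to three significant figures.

0.392 kg/m³

For an instantaneous plane source, C(x,t) = M/(n_e·A·√(4πDt)) · exp(−(x−vt)²/(4Dt)), with n_e·A the pore (flow) area.
Plume center vt = 2.49 × 336 = 836.64 m, so the well at 869 m is 32.36 m downgradient of the peak.
√(4πDt) = 78.78 m, giving peak height M/(n_e·A·√(4πDt)) = 49.6/(0.35 × 2.70 × 78.78) = 0.6662 kg/m³.
(x−vt)²/(4Dt) = (32.36)²/(4 × 1.47 × 336) = 0.5300; exp(−0.5300) = 0.5886.
C = 0.6662 × 0.5886 = 0.392 kg/m³.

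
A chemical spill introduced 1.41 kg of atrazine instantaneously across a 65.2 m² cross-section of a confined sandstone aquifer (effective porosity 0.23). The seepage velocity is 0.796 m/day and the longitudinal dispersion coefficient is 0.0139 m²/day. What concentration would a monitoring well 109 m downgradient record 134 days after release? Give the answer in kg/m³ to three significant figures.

For an instantaneous plane source, C(x,t) = M/(n_e·A·√(4πDt)) · exp(−(x−vt)²/(4Dt)), with n_e·A the pore (flow) area.
Plume center vt = 0.796 × 134 = 106.664 m, so the well at 109 m is 2.336 m downgradient of the peak.
√(4πDt) = 4.838 m, giving peak height M/(n_e·A·√(4πDt)) = 1.41/(0.23 × 65.2 × 4.838) = 0.01943 kg/m³.
(x−vt)²/(4Dt) = (2.336)²/(4 × 0.0139 × 134) = 0.7324; exp(−0.7324) = 0.4808.
C = 0.01943 × 0.4808 = 0.00934 kg/m³.

0.00934 kg/m³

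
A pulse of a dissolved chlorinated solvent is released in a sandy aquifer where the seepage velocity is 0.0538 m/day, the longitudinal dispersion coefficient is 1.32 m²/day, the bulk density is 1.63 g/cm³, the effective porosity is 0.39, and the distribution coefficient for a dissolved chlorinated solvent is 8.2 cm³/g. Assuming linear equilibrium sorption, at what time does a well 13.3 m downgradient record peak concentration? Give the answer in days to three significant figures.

Retardation factor R = 1 + ρ_b·K_d/n = 1 + 1.63 × 8.2/0.39 = 35.27.
Sorption retards both mechanisms: v_R = v/R = 0.001525 m/day, D_R = D/R = 0.03743 m²/day.
Peak time from v_R²t² + 2D_R t − x² = 0: t = (√(D_R² + v_R²x²) − D_R)/v_R².
√(D_R² + v_R²x²) = √(0.03743² + 0.001525² × 13.3²) = 0.04257; v_R² = 2.326e-06.
t = (0.04257 − 0.03743)/2.326e-06 = 2210 days.

2210 days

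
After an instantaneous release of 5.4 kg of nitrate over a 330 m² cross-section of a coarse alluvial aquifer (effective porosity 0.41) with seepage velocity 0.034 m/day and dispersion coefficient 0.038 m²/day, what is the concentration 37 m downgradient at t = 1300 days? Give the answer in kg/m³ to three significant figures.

For an instantaneous plane source, C(x,t) = M/(n_e·A·√(4πDt)) · exp(−(x−vt)²/(4Dt)), with n_e·A the pore (flow) area.
Plume center vt = 0.034 × 1300 = 44.2 m, so the well at 37 m is 7.2 m upgradient of the peak.
√(4πDt) = 24.92 m, giving peak height M/(n_e·A·√(4πDt)) = 5.4/(0.41 × 330 × 24.92) = 0.001602 kg/m³.
(x−vt)²/(4Dt) = (-7.2)²/(4 × 0.038 × 1300) = 0.2623; exp(−0.2623) = 0.7693.
C = 0.001602 × 0.7693 = 0.00123 kg/m³.

0.00123 kg/m³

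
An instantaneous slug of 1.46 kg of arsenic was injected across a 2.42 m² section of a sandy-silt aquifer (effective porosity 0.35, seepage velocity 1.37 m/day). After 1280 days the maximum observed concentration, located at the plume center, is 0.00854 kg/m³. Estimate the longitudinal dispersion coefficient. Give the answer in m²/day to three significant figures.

At the plume center C_max = M/(n_e·A·√(4πDt)), so D = M²/(4πt·(n_e·A·C_max)²).
n_e·A·C_max = 0.35 × 2.42 × 0.00854 = 0.007233 kg/m.
D = 1.46²/(4π × 1280 × 0.007233²) = 2.53 m²/day.

2.53 m²/day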